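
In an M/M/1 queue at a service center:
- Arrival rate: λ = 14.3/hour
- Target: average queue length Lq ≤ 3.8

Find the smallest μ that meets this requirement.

For M/M/1: Lq = λ²/(μ(μ-λ))
Need Lq ≤ 3.8, i.e. μ(μ-λ) ≥ λ²/3.8
μ² - 14.3μ - 204.49/3.8 ≥ 0  →  μ² - 14.3μ - 53.81316 ≥ 0
Quadratic formula (positive root): μ = [λ + √(λ² + 4×53.81316)]/2
Discriminant: 204.49 + 4×53.81316 = 419.7426, √419.7426 = 20.4876
μ ≥ (14.3 + 20.4876)/2 = 17.3938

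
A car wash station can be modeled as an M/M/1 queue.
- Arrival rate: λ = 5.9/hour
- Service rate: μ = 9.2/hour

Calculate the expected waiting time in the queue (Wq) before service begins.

First, compute utilization: ρ = λ/μ = 5.9/9.2 = 0.6413
For M/M/1: Wq = λ/(μ(μ-λ))
Wq = 5.9/(9.2 × (9.2-5.9))
Wq = 5.9/(9.2 × 3.30)
Wq = 0.1943 hours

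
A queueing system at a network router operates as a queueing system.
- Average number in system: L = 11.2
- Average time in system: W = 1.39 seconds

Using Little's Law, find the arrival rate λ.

Little's Law: L = λW, so λ = L/W
λ = 11.2/1.39 = 8.0576 packets/second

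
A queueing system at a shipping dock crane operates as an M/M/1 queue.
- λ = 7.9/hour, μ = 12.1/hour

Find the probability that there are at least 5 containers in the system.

ρ = λ/μ = 7.9/12.1 = 0.6529
P(N ≥ n) = ρⁿ
P(N ≥ 5) = 0.6529^5
P(N ≥ 5) = 0.1186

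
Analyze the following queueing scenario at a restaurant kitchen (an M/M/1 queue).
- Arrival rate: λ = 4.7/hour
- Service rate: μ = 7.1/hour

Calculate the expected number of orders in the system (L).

ρ = λ/μ = 4.7/7.1 = 0.6620
For M/M/1: L = λ/(μ-λ)
L = 4.7/(7.1-4.7) = 4.7/2.40
L = 1.9583 orders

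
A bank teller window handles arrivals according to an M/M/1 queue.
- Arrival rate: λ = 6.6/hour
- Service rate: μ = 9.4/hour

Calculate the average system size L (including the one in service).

ρ = λ/μ = 6.6/9.4 = 0.7021
For M/M/1: L = λ/(μ-λ)
L = 6.6/(9.4-6.6) = 6.6/2.80
L = 2.3571 transactions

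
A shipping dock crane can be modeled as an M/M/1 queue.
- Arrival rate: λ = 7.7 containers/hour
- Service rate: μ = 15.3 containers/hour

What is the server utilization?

Server utilization: ρ = λ/μ
ρ = 7.7/15.3 = 0.5033
The server is busy 50.33% of the time.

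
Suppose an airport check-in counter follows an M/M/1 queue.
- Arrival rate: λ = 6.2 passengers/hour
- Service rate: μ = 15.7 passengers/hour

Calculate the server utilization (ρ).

Server utilization: ρ = λ/μ
ρ = 6.2/15.7 = 0.3949
The server is busy 39.49% of the time.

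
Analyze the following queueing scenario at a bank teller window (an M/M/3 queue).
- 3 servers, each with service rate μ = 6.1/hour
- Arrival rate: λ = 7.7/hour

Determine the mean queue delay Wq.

Traffic intensity: ρ = λ/(cμ) = 7.7/(3×6.1) = 0.4208
Since ρ = 0.4208 < 1, system is stable.
Offered load a = λ/μ = cρ = 7.7/6.1 = 1.2623
P₀ = [ Σₙ₌₀^2 aⁿ/n! + a^3/(3!(1-ρ)) ]⁻¹
Σ = a^0/0! + a^1/1! + a^2/2! = 1.0000 + 1.2623 + 0.7967 = 3.0590
a^3/(3!(1-ρ)) = 2.0113/(6 × 0.57923) = 0.5787
P₀ = 1/(3.0590 + 0.5787) = 0.2749
Lq = P₀·a^3·ρ / (3!(1-ρ)²) = 0.2749 × 2.0113 × 0.4208 / (6 × 0.3355) = 0.1156
Wq = Lq/λ = 0.1156/7.7 = 0.01501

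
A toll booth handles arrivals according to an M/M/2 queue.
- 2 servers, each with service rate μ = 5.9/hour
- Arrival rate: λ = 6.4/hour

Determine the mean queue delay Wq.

Traffic intensity: ρ = λ/(cμ) = 6.4/(2×5.9) = 0.5424
Since ρ = 0.5424 < 1, system is stable.
Offered load a = λ/μ = cρ = 6.4/5.9 = 1.0847
P₀ = [ Σₙ₌₀^1 aⁿ/n! + a^2/(2!(1-ρ)) ]⁻¹
Σ = a^0/0! + a^1/1! = 1.0000 + 1.0847 = 2.0847
a^2/(2!(1-ρ)) = 1.1767/(2 × 0.45763) = 1.2856
P₀ = 1/(2.0847 + 1.2856) = 0.2967
Lq = P₀·a^2·ρ / (2!(1-ρ)²) = 0.29670 × 1.1767 × 0.54237 / (2 × 0.20942) = 0.4521
Wq = Lq/λ = 0.4521/6.4 = 0.07064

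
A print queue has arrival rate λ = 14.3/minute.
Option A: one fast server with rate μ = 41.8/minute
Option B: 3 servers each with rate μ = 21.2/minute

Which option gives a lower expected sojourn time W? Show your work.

Option A: single server μ = 41.8 (M/M/1)
  ρ_A = 14.3/41.8 = 0.3421
  W_A = 1/(μ-λ) = 1/(41.8-14.3) = 1/27.50 = 0.03636

Option B: 3 servers μ = 21.2 (M/M/3)
  ρ_B = λ/(cμ) = 14.3/(3×21.2) = 0.2248
  Offered load a = λ/μ = cρ = 14.3/21.2 = 0.6745
  P₀ = [ Σₙ₌₀^2 aⁿ/n! + a^3/(3!(1-ρ)) ]⁻¹
  Σ = a^0/0! + a^1/1! + a^2/2! = 1.0000 + 0.6745 + 0.2275 = 1.9020
  a^3/(3!(1-ρ)) = 0.30690/(6 × 0.77516) = 0.06599
  P₀ = 1/(1.9020 + 0.06599) = 0.5081
  Lq = P₀·a^3·ρ / (3!(1-ρ)²) = 0.50813 × 0.30690 × 0.22484 / (6 × 0.60087) = 0.009726
  Wq_B = Lq/λ = 0.009726/14.3 = 0.0006801
  W_B = Wq_B + 1/μ = 0.0006801 + 0.04717 = 0.04785

Since W_A = 0.03636 < W_B = 0.04785, Option A (single fast server) has the shorter time in system.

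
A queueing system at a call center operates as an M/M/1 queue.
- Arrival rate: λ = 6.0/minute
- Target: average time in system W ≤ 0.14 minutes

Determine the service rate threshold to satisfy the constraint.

For M/M/1: W = 1/(μ-λ)
Need W ≤ 0.14, so 1/(μ-λ) ≤ 0.14
μ - λ ≥ 1/0.14 = 7.1429
μ ≥ 6.0 + 7.1429 = 13.1429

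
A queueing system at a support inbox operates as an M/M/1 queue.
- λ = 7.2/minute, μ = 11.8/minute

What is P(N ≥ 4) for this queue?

ρ = λ/μ = 7.2/11.8 = 0.6102
P(N ≥ n) = ρⁿ
P(N ≥ 4) = 0.6102^4
P(N ≥ 4) = 0.1386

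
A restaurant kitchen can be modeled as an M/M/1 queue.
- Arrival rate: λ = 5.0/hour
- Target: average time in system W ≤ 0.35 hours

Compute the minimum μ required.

For M/M/1: W = 1/(μ-λ)
Need W ≤ 0.35, so 1/(μ-λ) ≤ 0.35
μ - λ ≥ 1/0.35 = 2.8571
μ ≥ 5.0 + 2.8571 = 7.8571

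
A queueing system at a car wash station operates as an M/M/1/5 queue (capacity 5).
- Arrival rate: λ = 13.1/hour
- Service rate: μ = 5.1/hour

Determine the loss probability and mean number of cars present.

ρ = λ/μ = 13.1/5.1 = 2.5686
P₀ = (1-ρ)/(1-ρ^(K+1)) = (1-2.5686)/(1-2.5686^6) = -1.5686/-286.1963 = 0.005481
P_K = P₀×ρ^K = 0.005481 × 2.5686^5 = 0.005481 × 111.8104 = 0.6128
Blocking probability P_5 = 0.6128 (61.28%)
L = ρ[1 - (K+1)ρ^K + Kρ^(K+1)] / [(1-ρ)(1-ρ^(K+1))]
L = 2.5686 × (1 - 6×111.8104 + 5×287.1963) / ((1 - 2.5686) × (1 - 287.1963)) = 4.3835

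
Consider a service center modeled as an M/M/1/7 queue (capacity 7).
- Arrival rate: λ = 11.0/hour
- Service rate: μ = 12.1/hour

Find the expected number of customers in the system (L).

ρ = λ/μ = 11.0/12.1 = 0.90909
P₀ = (1-ρ)/(1-ρ^(K+1)) = (1-0.90909)/(1-0.90909^8) = 0.09091/0.5335 = 0.1704
P_K = P₀×ρ^K = 0.17040 × 0.90909^7 = 0.17040 × 0.51315 = 0.08744
L = ρ[1 - (K+1)ρ^K + Kρ^(K+1)] / [(1-ρ)(1-ρ^(K+1))]
L = 0.90909 × (1 - 8×0.513155 + 7×0.466504) / ((1 - 0.90909) × (1 - 0.466504)) = 3.0045 customers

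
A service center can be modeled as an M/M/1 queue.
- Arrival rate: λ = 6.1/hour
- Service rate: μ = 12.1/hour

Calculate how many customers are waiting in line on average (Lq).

ρ = λ/μ = 6.1/12.1 = 0.5041
For M/M/1: Lq = λ²/(μ(μ-λ))
Lq = 37.21/(12.1 × 6.00)
Lq = 0.5125 customers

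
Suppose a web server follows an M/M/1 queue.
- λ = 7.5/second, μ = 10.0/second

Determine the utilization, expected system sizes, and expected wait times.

Step 1: ρ = λ/μ = 7.5/10.0 = 0.7500
Step 2: L = λ/(μ-λ) = 7.5/2.50 = 3.0000
Step 3: Lq = λ²/(μ(μ-λ)) = 56.25/(10.0×2.50) = 2.2500
Step 4: W = 1/(μ-λ) = 1/2.50 = 0.4000
Step 5: Wq = λ/(μ(μ-λ)) = 7.5/(10.0×2.50) = 0.3000
Step 6: P(0) = 1-ρ = 0.2500
Verify: L = λW = 7.5×0.4000 = 3.0000 ✔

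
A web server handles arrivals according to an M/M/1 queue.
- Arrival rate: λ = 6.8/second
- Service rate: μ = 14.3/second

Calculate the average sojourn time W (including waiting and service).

First, compute utilization: ρ = λ/μ = 6.8/14.3 = 0.4755
For M/M/1: W = 1/(μ-λ)
W = 1/(14.3-6.8) = 1/7.50
W = 0.1333 seconds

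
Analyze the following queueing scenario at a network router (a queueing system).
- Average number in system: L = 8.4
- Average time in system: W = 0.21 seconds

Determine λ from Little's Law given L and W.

Little's Law: L = λW, so λ = L/W
λ = 8.4/0.21 = 40.0000 packets/second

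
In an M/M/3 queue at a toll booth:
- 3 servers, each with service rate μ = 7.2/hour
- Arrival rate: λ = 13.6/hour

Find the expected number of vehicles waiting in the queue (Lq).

Traffic intensity: ρ = λ/(cμ) = 13.6/(3×7.2) = 0.6296
Since ρ = 0.6296 < 1, system is stable.
Offered load a = λ/μ = cρ = 13.6/7.2 = 1.8889
P₀ = [ Σₙ₌₀^2 aⁿ/n! + a^3/(3!(1-ρ)) ]⁻¹
Σ = a^0/0! + a^1/1! + a^2/2! = 1.00000 + 1.88889 + 1.78395 = 4.6728
a^3/(3!(1-ρ)) = 6.7394/(6 × 0.37037) = 3.0327
P₀ = 1/(4.6728 + 3.0327) = 0.1298
Lq = P₀·a^3·ρ / (3!(1-ρ)²) = 0.12978 × 6.7394 × 0.62963 / (6 × 0.13717) = 0.6691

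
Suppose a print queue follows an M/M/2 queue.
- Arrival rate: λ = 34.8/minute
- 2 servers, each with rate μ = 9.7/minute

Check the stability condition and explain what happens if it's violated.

Stability requires ρ = λ/(cμ) < 1
ρ = 34.8/(2 × 9.7) = 34.8/19.40 = 1.7938
Since 1.7938 ≥ 1, the system is UNSTABLE.
Need c > λ/μ = 34.8/9.7 = 3.59.
Minimum servers needed: c = 4.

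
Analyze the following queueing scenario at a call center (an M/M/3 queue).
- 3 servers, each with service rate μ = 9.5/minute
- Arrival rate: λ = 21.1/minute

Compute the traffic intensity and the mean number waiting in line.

Traffic intensity: ρ = λ/(cμ) = 21.1/(3×9.5) = 0.7404
Since ρ = 0.7404 < 1, system is stable.
Offered load a = λ/μ = cρ = 21.1/9.5 = 2.2211
P₀ = [ Σₙ₌₀^2 aⁿ/n! + a^3/(3!(1-ρ)) ]⁻¹
Σ = a^0/0! + a^1/1! + a^2/2! = 1.0000 + 2.2211 + 2.4665 = 5.6876
a^3/(3!(1-ρ)) = 10.9566/(6 × 0.259649) = 7.0330
P₀ = 1/(5.6876 + 7.0330) = 0.07861
Lq = P₀·a^3·ρ / (3!(1-ρ)²) = 0.0786129 × 10.9566 × 0.740351 / (6 × 0.0674177) = 1.5765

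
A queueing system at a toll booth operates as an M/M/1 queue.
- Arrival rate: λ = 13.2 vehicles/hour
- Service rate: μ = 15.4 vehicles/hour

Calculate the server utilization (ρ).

Server utilization: ρ = λ/μ
ρ = 13.2/15.4 = 0.8571
The server is busy 85.71% of the time.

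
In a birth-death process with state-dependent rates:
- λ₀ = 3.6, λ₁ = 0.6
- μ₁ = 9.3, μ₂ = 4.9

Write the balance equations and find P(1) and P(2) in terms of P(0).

Balance equations:
State 0: λ₀P₀ = μ₁P₁ → P₁ = (λ₀/μ₁)P₀ = (3.6/9.3)P₀ = 0.3871P₀
State 1: P₂ = (λ₀λ₁)/(μ₁μ₂)P₀ = (3.6×0.6)/(9.3×4.9)P₀ = 0.04740P₀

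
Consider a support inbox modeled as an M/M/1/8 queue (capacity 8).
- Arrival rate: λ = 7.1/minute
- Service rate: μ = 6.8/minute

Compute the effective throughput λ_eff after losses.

ρ = λ/μ = 7.1/6.8 = 1.04412
P₀ = (1-ρ)/(1-ρ^(K+1)) = (1-1.04412)/(1-1.04412^9) = -0.044120/-0.47487 = 0.09291
P_K = P₀×ρ^K = 0.09291 × 1.04412^8 = 0.09291 × 1.4125 = 0.1312
λ_eff = λ(1-P_K) = 7.1 × (1 - 0.13124) = 7.1 × 0.86876 = 6.1682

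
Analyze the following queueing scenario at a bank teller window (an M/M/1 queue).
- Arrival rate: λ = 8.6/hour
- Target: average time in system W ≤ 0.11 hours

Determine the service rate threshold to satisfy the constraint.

For M/M/1: W = 1/(μ-λ)
Need W ≤ 0.11, so 1/(μ-λ) ≤ 0.11
μ - λ ≥ 1/0.11 = 9.0909
μ ≥ 8.6 + 9.0909 = 17.6909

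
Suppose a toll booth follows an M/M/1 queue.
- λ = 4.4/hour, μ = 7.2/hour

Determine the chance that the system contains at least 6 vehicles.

ρ = λ/μ = 4.4/7.2 = 0.61111
P(N ≥ n) = ρⁿ
P(N ≥ 6) = 0.61111^6
P(N ≥ 6) = 0.05209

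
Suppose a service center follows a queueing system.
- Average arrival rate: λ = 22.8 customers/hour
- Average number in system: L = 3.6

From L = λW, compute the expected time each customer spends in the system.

Little's Law: L = λW, so W = L/λ
W = 3.6/22.8 = 0.1579 hours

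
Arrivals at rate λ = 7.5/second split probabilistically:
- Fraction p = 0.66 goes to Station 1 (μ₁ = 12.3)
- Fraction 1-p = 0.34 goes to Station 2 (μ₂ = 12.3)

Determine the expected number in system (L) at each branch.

Effective rates: λ₁ = 7.5×0.66 = 4.95, λ₂ = 7.5×0.34 = 2.55
Station 1: ρ₁ = 4.95/12.3 = 0.40244, L₁ = ρ₁/(1-ρ₁) = 0.40244/(1-0.40244) = 0.6735
Station 2: ρ₂ = 2.55/12.3 = 0.2073, L₂ = ρ₂/(1-ρ₂) = 0.2073/(1-0.2073) = 0.2615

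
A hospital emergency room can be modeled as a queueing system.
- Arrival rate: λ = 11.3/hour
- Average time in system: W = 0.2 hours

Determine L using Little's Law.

Little's Law: L = λW
L = 11.3 × 0.2 = 2.2600 patients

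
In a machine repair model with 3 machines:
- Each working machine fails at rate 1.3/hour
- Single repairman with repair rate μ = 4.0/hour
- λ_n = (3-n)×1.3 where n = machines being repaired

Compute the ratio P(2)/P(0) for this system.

P(2)/P(0) = ∏_{i=0}^{2-1} λ_i/μ_{i+1}
= (3-0)×1.3/4.0 × (3-1)×1.3/4.0
= 0.6338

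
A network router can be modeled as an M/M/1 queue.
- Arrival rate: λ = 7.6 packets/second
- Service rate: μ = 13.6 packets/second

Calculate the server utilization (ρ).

Server utilization: ρ = λ/μ
ρ = 7.6/13.6 = 0.5588
The server is busy 55.88% of the time.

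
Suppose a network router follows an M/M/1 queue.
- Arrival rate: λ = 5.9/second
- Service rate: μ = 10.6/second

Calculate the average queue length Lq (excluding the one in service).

ρ = λ/μ = 5.9/10.6 = 0.5566
For M/M/1: Lq = λ²/(μ(μ-λ))
Lq = 34.81/(10.6 × 4.70)
Lq = 0.6987 packets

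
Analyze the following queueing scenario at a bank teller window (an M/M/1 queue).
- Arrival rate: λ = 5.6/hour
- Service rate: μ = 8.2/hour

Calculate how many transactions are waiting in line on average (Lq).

ρ = λ/μ = 5.6/8.2 = 0.6829
For M/M/1: Lq = λ²/(μ(μ-λ))
Lq = 31.36/(8.2 × 2.60)
Lq = 1.4709 transactions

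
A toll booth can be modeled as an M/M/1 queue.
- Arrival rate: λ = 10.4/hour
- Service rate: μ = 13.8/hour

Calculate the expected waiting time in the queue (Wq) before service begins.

First, compute utilization: ρ = λ/μ = 10.4/13.8 = 0.7536
For M/M/1: Wq = λ/(μ(μ-λ))
Wq = 10.4/(13.8 × (13.8-10.4))
Wq = 10.4/(13.8 × 3.40)
Wq = 0.2217 hours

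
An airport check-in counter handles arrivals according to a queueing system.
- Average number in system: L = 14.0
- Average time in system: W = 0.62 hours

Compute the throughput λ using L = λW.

Little's Law: L = λW, so λ = L/W
λ = 14.0/0.62 = 22.5806 passengers/hour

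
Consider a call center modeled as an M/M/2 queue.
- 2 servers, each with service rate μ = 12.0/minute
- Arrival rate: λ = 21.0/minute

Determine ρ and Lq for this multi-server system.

Traffic intensity: ρ = λ/(cμ) = 21.0/(2×12.0) = 0.8750
Since ρ = 0.8750 < 1, system is stable.
Offered load a = λ/μ = cρ = 21.0/12.0 = 1.7500
P₀ = [ Σₙ₌₀^1 aⁿ/n! + a^2/(2!(1-ρ)) ]⁻¹
Σ = a^0/0! + a^1/1! = 1.0000 + 1.7500 = 2.7500
a^2/(2!(1-ρ)) = 3.0625/(2 × 0.1250) = 12.2500
P₀ = 1/(2.7500 + 12.2500) = 0.06667
Lq = P₀·a^2·ρ / (2!(1-ρ)²) = 0.066667 × 3.0625 × 0.87500 / (2 × 0.015625) = 5.7167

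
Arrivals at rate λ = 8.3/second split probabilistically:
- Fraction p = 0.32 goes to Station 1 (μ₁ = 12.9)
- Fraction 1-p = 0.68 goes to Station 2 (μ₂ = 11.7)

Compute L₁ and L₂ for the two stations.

Effective rates: λ₁ = 8.3×0.32 = 2.656, λ₂ = 8.3×0.68 = 5.644
Station 1: ρ₁ = 2.656/12.9 = 0.2059, L₁ = ρ₁/(1-ρ₁) = 0.2059/(1-0.2059) = 0.2593
Station 2: ρ₂ = 5.644/11.7 = 0.4824, L₂ = ρ₂/(1-ρ₂) = 0.4824/(1-0.4824) = 0.9320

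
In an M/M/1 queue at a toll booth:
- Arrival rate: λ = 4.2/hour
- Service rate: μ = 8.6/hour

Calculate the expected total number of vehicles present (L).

ρ = λ/μ = 4.2/8.6 = 0.4884
For M/M/1: L = λ/(μ-λ)
L = 4.2/(8.6-4.2) = 4.2/4.40
L = 0.9545 vehicles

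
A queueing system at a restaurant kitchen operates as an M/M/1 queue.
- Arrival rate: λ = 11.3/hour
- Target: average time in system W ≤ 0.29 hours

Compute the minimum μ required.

For M/M/1: W = 1/(μ-λ)
Need W ≤ 0.29, so 1/(μ-λ) ≤ 0.29
μ - λ ≥ 1/0.29 = 3.4483
μ ≥ 11.3 + 3.4483 = 14.7483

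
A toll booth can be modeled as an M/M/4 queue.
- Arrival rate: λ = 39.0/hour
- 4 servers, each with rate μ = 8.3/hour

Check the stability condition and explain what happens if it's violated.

Stability requires ρ = λ/(cμ) < 1
ρ = 39.0/(4 × 8.3) = 39.0/33.20 = 1.1747
Since 1.1747 ≥ 1, the system is UNSTABLE.
Need c > λ/μ = 39.0/8.3 = 4.70.
Minimum servers needed: c = 5.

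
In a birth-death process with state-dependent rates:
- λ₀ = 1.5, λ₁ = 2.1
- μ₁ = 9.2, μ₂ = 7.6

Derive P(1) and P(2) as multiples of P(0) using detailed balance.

Balance equations:
State 0: λ₀P₀ = μ₁P₁ → P₁ = (λ₀/μ₁)P₀ = (1.5/9.2)P₀ = 0.1630P₀
State 1: P₂ = (λ₀λ₁)/(μ₁μ₂)P₀ = (1.5×2.1)/(9.2×7.6)P₀ = 0.04505P₀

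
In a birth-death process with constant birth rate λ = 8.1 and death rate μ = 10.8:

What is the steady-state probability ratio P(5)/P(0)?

For constant rates: P(n)/P(0) = (λ/μ)^n
P(5)/P(0) = (8.1/10.8)^5 = 0.7500^5 = 0.2373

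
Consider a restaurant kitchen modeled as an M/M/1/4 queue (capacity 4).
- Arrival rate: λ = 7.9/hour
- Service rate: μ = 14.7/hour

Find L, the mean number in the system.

ρ = λ/μ = 7.9/14.7 = 0.53741
P₀ = (1-ρ)/(1-ρ^(K+1)) = (1-0.53741)/(1-0.53741^5) = 0.4626/0.9552 = 0.4843
P_K = P₀×ρ^K = 0.4843 × 0.53741^4 = 0.4843 × 0.08341 = 0.04040
L = ρ[1 - (K+1)ρ^K + Kρ^(K+1)] / [(1-ρ)(1-ρ^(K+1))]
L = 0.53741 × (1 - 5×0.08341 + 4×0.04483) / ((1 - 0.53741) × (1 - 0.04483)) = 0.9271 orders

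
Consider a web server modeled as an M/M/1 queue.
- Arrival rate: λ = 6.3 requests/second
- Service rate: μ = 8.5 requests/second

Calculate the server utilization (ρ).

Server utilization: ρ = λ/μ
ρ = 6.3/8.5 = 0.7412
The server is busy 74.12% of the time.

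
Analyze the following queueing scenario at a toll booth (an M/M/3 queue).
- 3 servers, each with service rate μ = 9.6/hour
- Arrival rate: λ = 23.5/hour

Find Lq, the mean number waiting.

Traffic intensity: ρ = λ/(cμ) = 23.5/(3×9.6) = 0.8160
Since ρ = 0.8160 < 1, system is stable.
Offered load a = λ/μ = cρ = 23.5/9.6 = 2.4479
P₀ = [ Σₙ₌₀^2 aⁿ/n! + a^3/(3!(1-ρ)) ]⁻¹
Σ = a^0/0! + a^1/1! + a^2/2! = 1.00000 + 2.44792 + 2.99615 = 6.4441
a^3/(3!(1-ρ)) = 14.6686/(6 × 0.184028) = 13.2848
P₀ = 1/(6.4441 + 13.2848) = 0.05069
Lq = P₀·a^3·ρ / (3!(1-ρ)²) = 0.050687 × 14.6686 × 0.81597 / (6 × 0.033866) = 2.9857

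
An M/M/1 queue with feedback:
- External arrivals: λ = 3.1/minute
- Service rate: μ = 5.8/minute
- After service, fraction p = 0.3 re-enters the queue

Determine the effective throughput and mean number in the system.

Effective arrival rate: λ_eff = λ/(1-p) = 3.1/(1-0.3) = 3.1/0.70 = 4.4286
ρ = λ_eff/μ = 4.4286/5.8 = 0.76355
L = ρ/(1-ρ) = 0.76355/(1-0.76355) = 3.2292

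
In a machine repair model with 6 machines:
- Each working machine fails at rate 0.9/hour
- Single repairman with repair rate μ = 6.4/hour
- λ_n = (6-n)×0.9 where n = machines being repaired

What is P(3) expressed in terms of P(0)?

P(3)/P(0) = ∏_{i=0}^{3-1} λ_i/μ_{i+1}
= (6-0)×0.9/6.4 × (6-1)×0.9/6.4 × (6-2)×0.9/6.4
= 0.3337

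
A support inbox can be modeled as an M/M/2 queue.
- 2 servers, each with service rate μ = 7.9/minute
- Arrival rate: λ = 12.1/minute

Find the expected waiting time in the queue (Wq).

Traffic intensity: ρ = λ/(cμ) = 12.1/(2×7.9) = 0.7658
Since ρ = 0.7658 < 1, system is stable.
Offered load a = λ/μ = cρ = 12.1/7.9 = 1.5316
P₀ = [ Σₙ₌₀^1 aⁿ/n! + a^2/(2!(1-ρ)) ]⁻¹
Σ = a^0/0! + a^1/1! = 1.0000 + 1.5316 = 2.5316
a^2/(2!(1-ρ)) = 2.34594/(2 × 0.234177) = 5.0089
P₀ = 1/(2.5316 + 5.0089) = 0.1326
Lq = P₀·a^2·ρ / (2!(1-ρ)²) = 0.13262 × 2.3459 × 0.76582 / (2 × 0.054839) = 2.1723
Wq = Lq/λ = 2.1723/12.1 = 0.1795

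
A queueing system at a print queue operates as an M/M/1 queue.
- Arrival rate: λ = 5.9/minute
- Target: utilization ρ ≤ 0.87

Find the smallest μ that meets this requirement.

ρ = λ/μ, so μ = λ/ρ
μ ≥ 5.9/0.87 = 6.7816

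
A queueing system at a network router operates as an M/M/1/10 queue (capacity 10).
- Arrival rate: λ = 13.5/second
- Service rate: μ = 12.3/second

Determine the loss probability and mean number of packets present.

ρ = λ/μ = 13.5/12.3 = 1.09756
P₀ = (1-ρ)/(1-ρ^(K+1)) = (1-1.09756)/(1-1.09756^11) = -0.09756/-1.7843 = 0.05468
P_K = P₀×ρ^K = 0.05468 × 1.09756^10 = 0.05468 × 2.5368 = 0.1387
Blocking probability P_10 = 0.1387 (13.87%)
L = ρ[1 - (K+1)ρ^K + Kρ^(K+1)] / [(1-ρ)(1-ρ^(K+1))]
L = 1.09756 × (1 - 11×2.536779 + 10×2.784268) / ((1 - 1.09756) × (1 - 2.784268)) = 5.9149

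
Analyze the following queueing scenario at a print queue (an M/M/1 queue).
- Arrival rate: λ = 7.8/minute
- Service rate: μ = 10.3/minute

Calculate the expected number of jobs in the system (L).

ρ = λ/μ = 7.8/10.3 = 0.7573
For M/M/1: L = λ/(μ-λ)
L = 7.8/(10.3-7.8) = 7.8/2.50
L = 3.1200 jobs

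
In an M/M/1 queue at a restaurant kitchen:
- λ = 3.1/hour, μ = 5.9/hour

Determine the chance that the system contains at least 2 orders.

ρ = λ/μ = 3.1/5.9 = 0.52542
P(N ≥ n) = ρⁿ
P(N ≥ 2) = 0.52542^2
P(N ≥ 2) = 0.2761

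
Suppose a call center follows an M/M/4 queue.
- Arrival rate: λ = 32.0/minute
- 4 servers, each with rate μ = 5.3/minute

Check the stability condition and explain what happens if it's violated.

Stability requires ρ = λ/(cμ) < 1
ρ = 32.0/(4 × 5.3) = 32.0/21.20 = 1.5094
Since 1.5094 ≥ 1, the system is UNSTABLE.
Need c > λ/μ = 32.0/5.3 = 6.04.
Minimum servers needed: c = 7.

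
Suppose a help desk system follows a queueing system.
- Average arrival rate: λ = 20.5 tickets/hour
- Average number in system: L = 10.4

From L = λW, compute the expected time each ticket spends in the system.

Little's Law: L = λW, so W = L/λ
W = 10.4/20.5 = 0.5073 hours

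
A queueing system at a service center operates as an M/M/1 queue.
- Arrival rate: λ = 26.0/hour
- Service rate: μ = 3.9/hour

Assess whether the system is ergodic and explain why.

Stability requires ρ = λ/(cμ) < 1
ρ = 26.0/(1 × 3.9) = 26.0/3.90 = 6.6667
Since 6.6667 ≥ 1, the system is UNSTABLE.
Queue grows without bound. Need μ > λ = 26.0.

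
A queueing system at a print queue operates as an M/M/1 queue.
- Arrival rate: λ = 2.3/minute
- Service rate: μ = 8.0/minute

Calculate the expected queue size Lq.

ρ = λ/μ = 2.3/8.0 = 0.2875
For M/M/1: Lq = λ²/(μ(μ-λ))
Lq = 5.29/(8.0 × 5.70)
Lq = 0.1160 jobs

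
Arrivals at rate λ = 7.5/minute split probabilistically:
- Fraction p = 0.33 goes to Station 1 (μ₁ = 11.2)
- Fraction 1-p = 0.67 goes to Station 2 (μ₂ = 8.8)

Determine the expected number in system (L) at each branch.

Effective rates: λ₁ = 7.5×0.33 = 2.475, λ₂ = 7.5×0.67 = 5.025
Station 1: ρ₁ = 2.475/11.2 = 0.2210, L₁ = ρ₁/(1-ρ₁) = 0.2210/(1-0.2210) = 0.2837
Station 2: ρ₂ = 5.025/8.8 = 0.57102, L₂ = ρ₂/(1-ρ₂) = 0.57102/(1-0.57102) = 1.3311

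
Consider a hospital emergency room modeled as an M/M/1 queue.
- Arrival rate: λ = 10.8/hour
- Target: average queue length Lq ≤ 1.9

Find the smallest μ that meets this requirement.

For M/M/1: Lq = λ²/(μ(μ-λ))
Need Lq ≤ 1.9, i.e. μ(μ-λ) ≥ λ²/1.9
μ² - 10.8μ - 116.64/1.9 ≥ 0  →  μ² - 10.8μ - 61.3894737 ≥ 0
Quadratic formula (positive root): μ = [λ + √(λ² + 4×61.3894737)]/2
Discriminant: 116.64 + 4×61.3894737 = 362.19789, √362.19789 = 19.031497
μ ≥ (10.8 + 19.031497)/2 = 14.9157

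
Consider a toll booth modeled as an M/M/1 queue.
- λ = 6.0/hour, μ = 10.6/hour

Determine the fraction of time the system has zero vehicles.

ρ = λ/μ = 6.0/10.6 = 0.5660
P(0) = 1 - ρ = 1 - 0.5660 = 0.4340
The server is idle 43.40% of the time.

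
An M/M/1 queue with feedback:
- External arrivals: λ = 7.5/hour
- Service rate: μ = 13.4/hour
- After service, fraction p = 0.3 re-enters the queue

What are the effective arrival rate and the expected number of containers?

Effective arrival rate: λ_eff = λ/(1-p) = 7.5/(1-0.3) = 7.5/0.70 = 10.71429
ρ = λ_eff/μ = 10.71429/13.4 = 0.799574
L = ρ/(1-ρ) = 0.799574/(1-0.799574) = 3.9894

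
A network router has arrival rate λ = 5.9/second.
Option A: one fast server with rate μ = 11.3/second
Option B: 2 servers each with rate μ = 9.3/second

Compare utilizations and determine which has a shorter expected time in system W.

Option A: single server μ = 11.3 (M/M/1)
  ρ_A = 5.9/11.3 = 0.5221
  W_A = 1/(μ-λ) = 1/(11.3-5.9) = 1/5.40 = 0.1852

Option B: 2 servers μ = 9.3 (M/M/2)
  ρ_B = λ/(cμ) = 5.9/(2×9.3) = 0.3172
  Offered load a = λ/μ = cρ = 5.9/9.3 = 0.6344
  P₀ = [ Σₙ₌₀^1 aⁿ/n! + a^2/(2!(1-ρ)) ]⁻¹
  Σ = a^0/0! + a^1/1! = 1.0000 + 0.6344 = 1.6344
  a^2/(2!(1-ρ)) = 0.4025/(2 × 0.6828) = 0.2947
  P₀ = 1/(1.6344 + 0.2947) = 0.5184
  Lq = P₀·a^2·ρ / (2!(1-ρ)²) = 0.51837 × 0.40247 × 0.31720 / (2 × 0.46621) = 0.07097
  Wq_B = Lq/λ = 0.070975/5.9 = 0.012030
  W_B = Wq_B + 1/μ = 0.012030 + 0.10753 = 0.1196

Since W_B = 0.1196 < W_A = 0.1852, Option B (multiple servers) has the shorter time in system.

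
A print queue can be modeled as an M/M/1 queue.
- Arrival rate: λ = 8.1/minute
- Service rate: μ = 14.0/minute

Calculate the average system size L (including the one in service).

ρ = λ/μ = 8.1/14.0 = 0.5786
For M/M/1: L = λ/(μ-λ)
L = 8.1/(14.0-8.1) = 8.1/5.90
L = 1.3729 jobs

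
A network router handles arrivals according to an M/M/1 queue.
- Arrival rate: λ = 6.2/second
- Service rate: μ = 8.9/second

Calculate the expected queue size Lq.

ρ = λ/μ = 6.2/8.9 = 0.6966
For M/M/1: Lq = λ²/(μ(μ-λ))
Lq = 38.44/(8.9 × 2.70)
Lq = 1.5997 packets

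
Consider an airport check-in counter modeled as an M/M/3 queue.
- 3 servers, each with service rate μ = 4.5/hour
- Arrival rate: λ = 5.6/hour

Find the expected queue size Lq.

Traffic intensity: ρ = λ/(cμ) = 5.6/(3×4.5) = 0.4148
Since ρ = 0.4148 < 1, system is stable.
Offered load a = λ/μ = cρ = 5.6/4.5 = 1.2444
P₀ = [ Σₙ₌₀^2 aⁿ/n! + a^3/(3!(1-ρ)) ]⁻¹
Σ = a^0/0! + a^1/1! + a^2/2! = 1.00000 + 1.24444 + 0.774321 = 3.0188
a^3/(3!(1-ρ)) = 1.9272/(6 × 0.5852) = 0.5489
P₀ = 1/(3.0188 + 0.5489) = 0.2803
Lq = P₀·a^3·ρ / (3!(1-ρ)²) = 0.2803 × 1.9272 × 0.4148 / (6 × 0.3424) = 0.1091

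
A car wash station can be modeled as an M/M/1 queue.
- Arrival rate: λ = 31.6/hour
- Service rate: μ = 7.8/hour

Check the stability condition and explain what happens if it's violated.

Stability requires ρ = λ/(cμ) < 1
ρ = 31.6/(1 × 7.8) = 31.6/7.80 = 4.0513
Since 4.0513 ≥ 1, the system is UNSTABLE.
Queue grows without bound. Need μ > λ = 31.6.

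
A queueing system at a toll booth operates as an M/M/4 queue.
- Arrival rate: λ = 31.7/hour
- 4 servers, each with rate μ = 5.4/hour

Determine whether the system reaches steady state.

Stability requires ρ = λ/(cμ) < 1
ρ = 31.7/(4 × 5.4) = 31.7/21.60 = 1.4676
Since 1.4676 ≥ 1, the system is UNSTABLE.
Need c > λ/μ = 31.7/5.4 = 5.87.
Minimum servers needed: c = 6.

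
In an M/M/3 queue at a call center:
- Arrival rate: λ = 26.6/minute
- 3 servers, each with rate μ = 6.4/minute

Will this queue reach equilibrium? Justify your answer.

Stability requires ρ = λ/(cμ) < 1
ρ = 26.6/(3 × 6.4) = 26.6/19.20 = 1.3854
Since 1.3854 ≥ 1, the system is UNSTABLE.
Need c > λ/μ = 26.6/6.4 = 4.16.
Minimum servers needed: c = 5.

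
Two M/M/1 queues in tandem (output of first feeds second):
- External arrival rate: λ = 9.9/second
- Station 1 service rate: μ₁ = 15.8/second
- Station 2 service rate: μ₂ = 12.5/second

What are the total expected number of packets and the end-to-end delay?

By Jackson's theorem, each station behaves as independent M/M/1.
Station 1: ρ₁ = 9.9/15.8 = 0.6266, L₁ = ρ₁/(1-ρ₁) = λ/(μ₁-λ) = 9.9/5.90 = 1.6780
Station 2: ρ₂ = 9.9/12.5 = 0.7920, L₂ = ρ₂/(1-ρ₂) = λ/(μ₂-λ) = 9.9/2.60 = 3.8077
Total: L = L₁ + L₂ = 1.6780 + 3.8077 = 5.4857
W = L/λ = 5.4857/9.9 = 0.5541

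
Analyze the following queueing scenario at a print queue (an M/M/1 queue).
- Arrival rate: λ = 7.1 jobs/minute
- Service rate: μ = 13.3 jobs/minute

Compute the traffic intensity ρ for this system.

Server utilization: ρ = λ/μ
ρ = 7.1/13.3 = 0.5338
The server is busy 53.38% of the time.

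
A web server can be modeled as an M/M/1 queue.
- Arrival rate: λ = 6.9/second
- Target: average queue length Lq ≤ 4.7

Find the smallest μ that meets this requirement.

For M/M/1: Lq = λ²/(μ(μ-λ))
Need Lq ≤ 4.7, i.e. μ(μ-λ) ≥ λ²/4.7
μ² - 6.9μ - 47.61/4.7 ≥ 0  →  μ² - 6.9μ - 10.129787 ≥ 0
Quadratic formula (positive root): μ = [λ + √(λ² + 4×10.129787)]/2
Discriminant: 47.61 + 4×10.129787 = 88.1291, √88.1291 = 9.3877
μ ≥ (6.9 + 9.3877)/2 = 8.1439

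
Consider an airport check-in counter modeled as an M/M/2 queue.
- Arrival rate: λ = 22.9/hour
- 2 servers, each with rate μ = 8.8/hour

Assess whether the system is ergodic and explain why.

Stability requires ρ = λ/(cμ) < 1
ρ = 22.9/(2 × 8.8) = 22.9/17.60 = 1.3011
Since 1.3011 ≥ 1, the system is UNSTABLE.
Need c > λ/μ = 22.9/8.8 = 2.60.
Minimum servers needed: c = 3.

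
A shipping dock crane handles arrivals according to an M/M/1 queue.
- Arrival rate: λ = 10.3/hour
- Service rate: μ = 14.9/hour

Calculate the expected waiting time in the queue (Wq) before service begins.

First, compute utilization: ρ = λ/μ = 10.3/14.9 = 0.6913
For M/M/1: Wq = λ/(μ(μ-λ))
Wq = 10.3/(14.9 × (14.9-10.3))
Wq = 10.3/(14.9 × 4.60)
Wq = 0.1503 hours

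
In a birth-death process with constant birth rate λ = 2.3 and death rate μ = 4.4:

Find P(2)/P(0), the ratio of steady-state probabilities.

For constant rates: P(n)/P(0) = (λ/μ)^n
P(2)/P(0) = (2.3/4.4)^2 = 0.5227^2 = 0.2732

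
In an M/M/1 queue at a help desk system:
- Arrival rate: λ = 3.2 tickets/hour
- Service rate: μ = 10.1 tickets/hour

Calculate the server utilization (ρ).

Server utilization: ρ = λ/μ
ρ = 3.2/10.1 = 0.3168
The server is busy 31.68% of the time.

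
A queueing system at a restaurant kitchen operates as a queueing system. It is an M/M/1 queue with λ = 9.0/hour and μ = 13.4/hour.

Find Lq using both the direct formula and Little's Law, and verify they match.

Method 1 (direct): Lq = λ²/(μ(μ-λ)) = 81.00/(13.4 × 4.40) = 1.3738

Method 2 (Little's Law):
W = 1/(μ-λ) = 1/4.40 = 0.227273
Wq = W - 1/μ = 0.227273 - 0.0746269 = 0.152646
Lq = λWq = 9.0 × 0.152646 = 1.3738 ✔ (matches Method 1)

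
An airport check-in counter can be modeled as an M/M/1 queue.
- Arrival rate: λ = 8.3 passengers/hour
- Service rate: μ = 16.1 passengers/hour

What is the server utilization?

Server utilization: ρ = λ/μ
ρ = 8.3/16.1 = 0.5155
The server is busy 51.55% of the time.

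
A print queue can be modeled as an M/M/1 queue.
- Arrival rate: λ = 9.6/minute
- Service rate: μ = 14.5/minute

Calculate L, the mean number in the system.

ρ = λ/μ = 9.6/14.5 = 0.6621
For M/M/1: L = λ/(μ-λ)
L = 9.6/(14.5-9.6) = 9.6/4.90
L = 1.9592 jobs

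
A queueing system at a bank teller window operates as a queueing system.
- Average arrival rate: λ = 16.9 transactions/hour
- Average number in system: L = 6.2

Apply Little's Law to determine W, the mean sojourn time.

Little's Law: L = λW, so W = L/λ
W = 6.2/16.9 = 0.3669 hours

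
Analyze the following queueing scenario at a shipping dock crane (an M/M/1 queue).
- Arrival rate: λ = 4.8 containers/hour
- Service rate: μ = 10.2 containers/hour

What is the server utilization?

Server utilization: ρ = λ/μ
ρ = 4.8/10.2 = 0.4706
The server is busy 47.06% of the time.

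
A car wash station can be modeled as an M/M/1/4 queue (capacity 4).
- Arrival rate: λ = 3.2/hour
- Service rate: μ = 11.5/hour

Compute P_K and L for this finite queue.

ρ = λ/μ = 3.2/11.5 = 0.27826
P₀ = (1-ρ)/(1-ρ^(K+1)) = (1-0.27826)/(1-0.27826^5) = 0.7217/0.9983 = 0.7229
P_K = P₀×ρ^K = 0.7229 × 0.27826^4 = 0.7229 × 0.005995 = 0.004334
Blocking probability P_4 = 0.004334 (0.43%)
L = ρ[1 - (K+1)ρ^K + Kρ^(K+1)] / [(1-ρ)(1-ρ^(K+1))]
L = 0.27826 × (1 - 5×0.005995 + 4×0.001668) / ((1 - 0.27826) × (1 - 0.001668)) = 0.3772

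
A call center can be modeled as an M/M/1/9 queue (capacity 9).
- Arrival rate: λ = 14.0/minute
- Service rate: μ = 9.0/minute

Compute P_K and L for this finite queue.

ρ = λ/μ = 14.0/9.0 = 1.555556
P₀ = (1-ρ)/(1-ρ^(K+1)) = (1-1.555556)/(1-1.555556^10) = -0.5556/-81.9577 = 0.006779
P_K = P₀×ρ^K = 0.006779 × 1.555556^9 = 0.006779 × 53.3299 = 0.3615
Blocking probability P_9 = 0.3615 (36.15%)
L = ρ[1 - (K+1)ρ^K + Kρ^(K+1)] / [(1-ρ)(1-ρ^(K+1))]
L = 1.555556 × (1 - 10×53.3299 + 9×82.9577) / ((1 - 1.555556) × (1 - 82.9577)) = 7.3220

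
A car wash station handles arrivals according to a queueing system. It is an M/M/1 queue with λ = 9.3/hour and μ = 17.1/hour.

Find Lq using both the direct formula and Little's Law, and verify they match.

Method 1 (direct): Lq = λ²/(μ(μ-λ)) = 86.49/(17.1 × 7.80) = 0.6484

Method 2 (Little's Law):
W = 1/(μ-λ) = 1/7.80 = 0.1282051
Wq = W - 1/μ = 0.1282051 - 0.05847953 = 0.0697256
Lq = λWq = 9.3 × 0.0697256 = 0.6484 ✔ (matches Method 1)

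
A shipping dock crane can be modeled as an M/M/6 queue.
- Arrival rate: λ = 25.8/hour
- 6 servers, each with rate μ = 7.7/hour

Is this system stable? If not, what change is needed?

Stability requires ρ = λ/(cμ) < 1
ρ = 25.8/(6 × 7.7) = 25.8/46.20 = 0.5584
Since 0.5584 < 1, the system is STABLE.
The servers are busy 55.84% of the time.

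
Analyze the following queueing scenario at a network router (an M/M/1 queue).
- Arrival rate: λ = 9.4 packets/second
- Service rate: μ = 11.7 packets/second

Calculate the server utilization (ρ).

Server utilization: ρ = λ/μ
ρ = 9.4/11.7 = 0.8034
The server is busy 80.34% of the time.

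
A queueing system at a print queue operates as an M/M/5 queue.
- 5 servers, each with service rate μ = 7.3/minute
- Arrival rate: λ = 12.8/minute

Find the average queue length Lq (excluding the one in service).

Traffic intensity: ρ = λ/(cμ) = 12.8/(5×7.3) = 0.3507
Since ρ = 0.3507 < 1, system is stable.
Offered load a = λ/μ = cρ = 12.8/7.3 = 1.7534
P₀ = [ Σₙ₌₀^4 aⁿ/n! + a^5/(5!(1-ρ)) ]⁻¹
Σ = a^0/0! + a^1/1! + a^2/2! + a^3/3! + a^4/4! = 1.0000 + 1.7534 + 1.5372 + 0.8985 + 0.3939 = 5.5830
a^5/(5!(1-ρ)) = 16.5743/(120 × 0.6493) = 0.2127
P₀ = 1/(5.5830 + 0.2127) = 0.1725
Lq = P₀·a^5·ρ / (5!(1-ρ)²) = 0.1725 × 16.5743 × 0.3507 / (120 × 0.4216) = 0.01982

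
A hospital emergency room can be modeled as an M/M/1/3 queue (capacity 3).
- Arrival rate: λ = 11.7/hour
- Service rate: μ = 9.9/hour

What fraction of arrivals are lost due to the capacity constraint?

ρ = λ/μ = 11.7/9.9 = 1.1818
P₀ = (1-ρ)/(1-ρ^(K+1)) = (1-1.1818)/(1-1.1818^4) = -0.1818/-0.9506 = 0.1912
P_K = P₀×ρ^K = 0.19124 × 1.1818^3 = 0.19124 × 1.6506 = 0.3157
Blocking probability = 31.57%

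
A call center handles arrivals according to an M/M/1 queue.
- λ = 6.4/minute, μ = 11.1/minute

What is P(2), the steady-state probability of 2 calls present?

ρ = λ/μ = 6.4/11.1 = 0.5766
P(n) = (1-ρ)ρⁿ
P(2) = (1-0.5766) × 0.5766^2
P(2) = 0.4234 × 0.3325
P(2) = 0.1408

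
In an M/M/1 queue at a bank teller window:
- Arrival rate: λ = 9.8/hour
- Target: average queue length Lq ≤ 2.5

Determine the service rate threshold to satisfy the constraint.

For M/M/1: Lq = λ²/(μ(μ-λ))
Need Lq ≤ 2.5, i.e. μ(μ-λ) ≥ λ²/2.5
μ² - 9.8μ - 96.04/2.5 ≥ 0  →  μ² - 9.8μ - 38.4160 ≥ 0
Quadratic formula (positive root): μ = [λ + √(λ² + 4×38.4160)]/2
Discriminant: 96.04 + 4×38.4160 = 249.7040, √249.7040 = 15.8020
μ ≥ (9.8 + 15.8020)/2 = 12.8010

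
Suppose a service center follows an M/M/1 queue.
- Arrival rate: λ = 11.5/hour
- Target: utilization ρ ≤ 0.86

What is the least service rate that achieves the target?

ρ = λ/μ, so μ = λ/ρ
μ ≥ 11.5/0.86 = 13.3721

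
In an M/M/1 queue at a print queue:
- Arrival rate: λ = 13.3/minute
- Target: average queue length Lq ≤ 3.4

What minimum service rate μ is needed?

For M/M/1: Lq = λ²/(μ(μ-λ))
Need Lq ≤ 3.4, i.e. μ(μ-λ) ≥ λ²/3.4
μ² - 13.3μ - 176.89/3.4 ≥ 0  →  μ² - 13.3μ - 52.02647 ≥ 0
Quadratic formula (positive root): μ = [λ + √(λ² + 4×52.02647)]/2
Discriminant: 176.89 + 4×52.02647 = 384.9959, √384.9959 = 19.6213
μ ≥ (13.3 + 19.6213)/2 = 16.4607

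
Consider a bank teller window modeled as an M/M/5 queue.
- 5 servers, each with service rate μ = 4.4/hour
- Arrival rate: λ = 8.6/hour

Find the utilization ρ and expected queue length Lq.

Traffic intensity: ρ = λ/(cμ) = 8.6/(5×4.4) = 0.3909
Since ρ = 0.3909 < 1, system is stable.
Offered load a = λ/μ = cρ = 8.6/4.4 = 1.9545
P₀ = [ Σₙ₌₀^4 aⁿ/n! + a^5/(5!(1-ρ)) ]⁻¹
Σ = a^0/0! + a^1/1! + a^2/2! + a^3/3! + a^4/4! = 1.0000 + 1.9545 + 1.9101 + 1.2445 + 0.6081 = 6.7172
a^5/(5!(1-ρ)) = 28.5252/(120 × 0.6091) = 0.3903
P₀ = 1/(6.7172 + 0.3903) = 0.1407
Lq = P₀·a^5·ρ / (5!(1-ρ)²) = 0.1407 × 28.5252 × 0.3909 / (120 × 0.3710) = 0.03524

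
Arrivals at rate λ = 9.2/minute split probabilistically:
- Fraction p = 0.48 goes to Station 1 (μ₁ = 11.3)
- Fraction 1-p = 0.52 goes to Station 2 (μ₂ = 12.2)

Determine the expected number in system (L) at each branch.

Effective rates: λ₁ = 9.2×0.48 = 4.416, λ₂ = 9.2×0.52 = 4.784
Station 1: ρ₁ = 4.416/11.3 = 0.3908, L₁ = ρ₁/(1-ρ₁) = 0.3908/(1-0.3908) = 0.6415
Station 2: ρ₂ = 4.784/12.2 = 0.39213, L₂ = ρ₂/(1-ρ₂) = 0.39213/(1-0.39213) = 0.6451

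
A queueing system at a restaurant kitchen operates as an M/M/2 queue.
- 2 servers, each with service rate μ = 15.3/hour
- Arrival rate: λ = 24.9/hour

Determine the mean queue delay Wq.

Traffic intensity: ρ = λ/(cμ) = 24.9/(2×15.3) = 0.8137
Since ρ = 0.8137 < 1, system is stable.
Offered load a = λ/μ = cρ = 24.9/15.3 = 1.6275
P₀ = [ Σₙ₌₀^1 aⁿ/n! + a^2/(2!(1-ρ)) ]⁻¹
Σ = a^0/0! + a^1/1! = 1.0000 + 1.6275 = 2.6275
a^2/(2!(1-ρ)) = 2.64860/(2 × 0.186275) = 7.1094
P₀ = 1/(2.6275 + 7.1094) = 0.1027
Lq = P₀·a^2·ρ / (2!(1-ρ)²) = 0.10270 × 2.6486 × 0.81373 / (2 × 0.034698) = 3.1896
Wq = Lq/λ = 3.1896/24.9 = 0.1281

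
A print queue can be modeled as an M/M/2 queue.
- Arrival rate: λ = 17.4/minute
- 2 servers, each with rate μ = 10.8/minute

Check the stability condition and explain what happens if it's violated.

Stability requires ρ = λ/(cμ) < 1
ρ = 17.4/(2 × 10.8) = 17.4/21.60 = 0.8056
Since 0.8056 < 1, the system is STABLE.
The servers are busy 80.56% of the time.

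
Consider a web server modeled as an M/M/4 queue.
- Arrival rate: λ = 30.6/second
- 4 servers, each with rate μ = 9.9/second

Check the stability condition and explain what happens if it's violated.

Stability requires ρ = λ/(cμ) < 1
ρ = 30.6/(4 × 9.9) = 30.6/39.60 = 0.7727
Since 0.7727 < 1, the system is STABLE.
The servers are busy 77.27% of the time.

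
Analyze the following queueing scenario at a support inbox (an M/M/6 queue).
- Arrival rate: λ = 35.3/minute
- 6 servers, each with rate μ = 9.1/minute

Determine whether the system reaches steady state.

Stability requires ρ = λ/(cμ) < 1
ρ = 35.3/(6 × 9.1) = 35.3/54.60 = 0.6465
Since 0.6465 < 1, the system is STABLE.
The servers are busy 64.65% of the time.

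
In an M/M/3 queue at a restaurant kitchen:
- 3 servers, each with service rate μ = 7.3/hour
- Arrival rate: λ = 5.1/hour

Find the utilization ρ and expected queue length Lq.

Traffic intensity: ρ = λ/(cμ) = 5.1/(3×7.3) = 0.2329
Since ρ = 0.2329 < 1, system is stable.
Offered load a = λ/μ = cρ = 5.1/7.3 = 0.6986
P₀ = [ Σₙ₌₀^2 aⁿ/n! + a^3/(3!(1-ρ)) ]⁻¹
Σ = a^0/0! + a^1/1! + a^2/2! = 1.0000 + 0.69863 + 0.24404 = 1.9427
a^3/(3!(1-ρ)) = 0.34099/(6 × 0.76712) = 0.07408
P₀ = 1/(1.9427 + 0.07408) = 0.4958
Lq = P₀·a^3·ρ / (3!(1-ρ)²) = 0.4958 × 0.3410 × 0.2329 / (6 × 0.5885) = 0.01115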